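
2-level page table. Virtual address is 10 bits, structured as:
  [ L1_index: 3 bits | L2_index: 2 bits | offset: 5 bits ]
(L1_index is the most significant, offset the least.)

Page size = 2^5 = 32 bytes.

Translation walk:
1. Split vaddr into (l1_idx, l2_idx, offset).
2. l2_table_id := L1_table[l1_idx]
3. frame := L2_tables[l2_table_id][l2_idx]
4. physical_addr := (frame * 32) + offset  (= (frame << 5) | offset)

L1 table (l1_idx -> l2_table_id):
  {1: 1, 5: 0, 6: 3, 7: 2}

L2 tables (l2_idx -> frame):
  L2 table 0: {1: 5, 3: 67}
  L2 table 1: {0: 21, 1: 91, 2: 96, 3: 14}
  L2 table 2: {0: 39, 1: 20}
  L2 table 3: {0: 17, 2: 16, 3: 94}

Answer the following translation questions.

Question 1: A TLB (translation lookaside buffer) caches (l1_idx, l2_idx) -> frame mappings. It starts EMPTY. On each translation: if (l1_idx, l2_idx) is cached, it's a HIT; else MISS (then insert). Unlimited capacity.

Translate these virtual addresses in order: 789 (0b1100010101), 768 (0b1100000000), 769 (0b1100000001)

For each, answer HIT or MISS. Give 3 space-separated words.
vaddr=789: (6,0) not in TLB -> MISS, insert
vaddr=768: (6,0) in TLB -> HIT
vaddr=769: (6,0) in TLB -> HIT

Answer: MISS HIT HIT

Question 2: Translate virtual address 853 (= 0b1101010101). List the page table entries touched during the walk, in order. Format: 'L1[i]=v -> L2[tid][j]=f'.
vaddr = 853 = 0b1101010101
Split: l1_idx=6, l2_idx=2, offset=21

Answer: L1[6]=3 -> L2[3][2]=16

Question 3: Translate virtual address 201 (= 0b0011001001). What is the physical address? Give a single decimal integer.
vaddr = 201 = 0b0011001001
Split: l1_idx=1, l2_idx=2, offset=9
L1[1] = 1
L2[1][2] = 96
paddr = 96 * 32 + 9 = 3081

Answer: 3081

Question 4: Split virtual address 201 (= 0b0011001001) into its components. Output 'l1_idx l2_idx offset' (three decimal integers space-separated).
vaddr = 201 = 0b0011001001
  top 3 bits -> l1_idx = 1
  next 2 bits -> l2_idx = 2
  bottom 5 bits -> offset = 9

Answer: 1 2 9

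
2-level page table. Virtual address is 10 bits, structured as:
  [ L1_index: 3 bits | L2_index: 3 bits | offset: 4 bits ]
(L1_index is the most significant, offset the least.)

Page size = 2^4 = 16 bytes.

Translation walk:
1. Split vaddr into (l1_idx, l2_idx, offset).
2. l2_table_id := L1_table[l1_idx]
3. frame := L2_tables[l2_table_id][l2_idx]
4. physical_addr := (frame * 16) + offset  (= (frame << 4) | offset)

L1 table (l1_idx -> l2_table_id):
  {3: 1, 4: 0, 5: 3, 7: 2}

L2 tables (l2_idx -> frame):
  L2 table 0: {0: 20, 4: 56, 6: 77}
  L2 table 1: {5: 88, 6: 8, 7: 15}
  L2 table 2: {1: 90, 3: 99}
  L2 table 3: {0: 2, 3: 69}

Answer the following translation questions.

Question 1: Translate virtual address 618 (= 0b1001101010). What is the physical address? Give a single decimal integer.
vaddr = 618 = 0b1001101010
Split: l1_idx=4, l2_idx=6, offset=10
L1[4] = 0
L2[0][6] = 77
paddr = 77 * 16 + 10 = 1242

Answer: 1242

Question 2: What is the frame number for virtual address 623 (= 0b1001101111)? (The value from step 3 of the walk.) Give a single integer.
Answer: 77

Derivation:
vaddr = 623: l1_idx=4, l2_idx=6
L1[4] = 0; L2[0][6] = 77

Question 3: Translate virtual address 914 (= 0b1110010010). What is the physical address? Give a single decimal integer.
vaddr = 914 = 0b1110010010
Split: l1_idx=7, l2_idx=1, offset=2
L1[7] = 2
L2[2][1] = 90
paddr = 90 * 16 + 2 = 1442

Answer: 1442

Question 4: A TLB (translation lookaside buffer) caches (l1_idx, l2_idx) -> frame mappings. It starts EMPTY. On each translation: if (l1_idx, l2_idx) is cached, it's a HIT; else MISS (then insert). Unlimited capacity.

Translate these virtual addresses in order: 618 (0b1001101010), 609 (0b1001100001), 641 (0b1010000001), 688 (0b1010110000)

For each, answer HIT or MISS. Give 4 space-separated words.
Answer: MISS HIT MISS MISS

Derivation:
vaddr=618: (4,6) not in TLB -> MISS, insert
vaddr=609: (4,6) in TLB -> HIT
vaddr=641: (5,0) not in TLB -> MISS, insert
vaddr=688: (5,3) not in TLB -> MISS, insert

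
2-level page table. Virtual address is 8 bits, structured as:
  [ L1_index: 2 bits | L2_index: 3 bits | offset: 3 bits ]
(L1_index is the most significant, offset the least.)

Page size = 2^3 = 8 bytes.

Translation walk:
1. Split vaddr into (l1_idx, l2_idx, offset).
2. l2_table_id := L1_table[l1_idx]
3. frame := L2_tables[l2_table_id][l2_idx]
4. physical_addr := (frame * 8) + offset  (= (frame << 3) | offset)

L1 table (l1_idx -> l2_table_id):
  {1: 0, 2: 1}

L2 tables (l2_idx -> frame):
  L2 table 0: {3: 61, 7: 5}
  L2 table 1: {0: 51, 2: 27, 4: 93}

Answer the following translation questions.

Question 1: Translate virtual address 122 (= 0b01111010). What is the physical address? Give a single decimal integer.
Answer: 42

Derivation:
vaddr = 122 = 0b01111010
Split: l1_idx=1, l2_idx=7, offset=2
L1[1] = 0
L2[0][7] = 5
paddr = 5 * 8 + 2 = 42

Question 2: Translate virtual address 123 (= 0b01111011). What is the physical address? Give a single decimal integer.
vaddr = 123 = 0b01111011
Split: l1_idx=1, l2_idx=7, offset=3
L1[1] = 0
L2[0][7] = 5
paddr = 5 * 8 + 3 = 43

Answer: 43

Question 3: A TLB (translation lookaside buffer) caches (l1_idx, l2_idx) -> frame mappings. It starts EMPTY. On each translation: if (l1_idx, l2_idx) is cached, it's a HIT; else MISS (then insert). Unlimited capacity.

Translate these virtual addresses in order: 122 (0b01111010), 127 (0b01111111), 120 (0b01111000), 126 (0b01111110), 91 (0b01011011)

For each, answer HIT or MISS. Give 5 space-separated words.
Answer: MISS HIT HIT HIT MISS

Derivation:
vaddr=122: (1,7) not in TLB -> MISS, insert
vaddr=127: (1,7) in TLB -> HIT
vaddr=120: (1,7) in TLB -> HIT
vaddr=126: (1,7) in TLB -> HIT
vaddr=91: (1,3) not in TLB -> MISS, insert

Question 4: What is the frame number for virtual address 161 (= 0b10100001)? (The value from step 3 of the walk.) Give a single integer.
vaddr = 161: l1_idx=2, l2_idx=4
L1[2] = 1; L2[1][4] = 93

Answer: 93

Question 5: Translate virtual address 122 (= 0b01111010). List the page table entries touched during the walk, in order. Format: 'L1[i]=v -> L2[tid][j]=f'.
Answer: L1[1]=0 -> L2[0][7]=5

Derivation:
vaddr = 122 = 0b01111010
Split: l1_idx=1, l2_idx=7, offset=2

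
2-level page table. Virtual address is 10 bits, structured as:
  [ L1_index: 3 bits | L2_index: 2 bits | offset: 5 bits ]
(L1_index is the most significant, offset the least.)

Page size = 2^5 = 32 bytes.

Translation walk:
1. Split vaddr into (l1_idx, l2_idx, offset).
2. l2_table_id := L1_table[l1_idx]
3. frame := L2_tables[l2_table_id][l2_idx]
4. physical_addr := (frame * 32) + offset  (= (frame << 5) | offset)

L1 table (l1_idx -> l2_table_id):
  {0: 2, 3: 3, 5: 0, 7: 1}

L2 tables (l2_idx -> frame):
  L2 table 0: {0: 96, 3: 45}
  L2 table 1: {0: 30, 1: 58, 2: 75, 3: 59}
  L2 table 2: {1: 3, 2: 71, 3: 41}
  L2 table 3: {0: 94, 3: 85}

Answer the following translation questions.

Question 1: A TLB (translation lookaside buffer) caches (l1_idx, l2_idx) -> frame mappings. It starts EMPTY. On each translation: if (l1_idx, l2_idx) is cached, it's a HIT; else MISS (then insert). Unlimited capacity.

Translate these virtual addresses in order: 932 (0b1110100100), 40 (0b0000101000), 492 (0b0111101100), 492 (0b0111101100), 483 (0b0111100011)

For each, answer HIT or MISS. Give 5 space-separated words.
vaddr=932: (7,1) not in TLB -> MISS, insert
vaddr=40: (0,1) not in TLB -> MISS, insert
vaddr=492: (3,3) not in TLB -> MISS, insert
vaddr=492: (3,3) in TLB -> HIT
vaddr=483: (3,3) in TLB -> HIT

Answer: MISS MISS MISS HIT HIT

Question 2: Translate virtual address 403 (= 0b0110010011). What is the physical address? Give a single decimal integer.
Answer: 3027

Derivation:
vaddr = 403 = 0b0110010011
Split: l1_idx=3, l2_idx=0, offset=19
L1[3] = 3
L2[3][0] = 94
paddr = 94 * 32 + 19 = 3027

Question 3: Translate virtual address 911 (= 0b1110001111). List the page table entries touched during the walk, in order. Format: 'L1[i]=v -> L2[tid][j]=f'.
vaddr = 911 = 0b1110001111
Split: l1_idx=7, l2_idx=0, offset=15

Answer: L1[7]=1 -> L2[1][0]=30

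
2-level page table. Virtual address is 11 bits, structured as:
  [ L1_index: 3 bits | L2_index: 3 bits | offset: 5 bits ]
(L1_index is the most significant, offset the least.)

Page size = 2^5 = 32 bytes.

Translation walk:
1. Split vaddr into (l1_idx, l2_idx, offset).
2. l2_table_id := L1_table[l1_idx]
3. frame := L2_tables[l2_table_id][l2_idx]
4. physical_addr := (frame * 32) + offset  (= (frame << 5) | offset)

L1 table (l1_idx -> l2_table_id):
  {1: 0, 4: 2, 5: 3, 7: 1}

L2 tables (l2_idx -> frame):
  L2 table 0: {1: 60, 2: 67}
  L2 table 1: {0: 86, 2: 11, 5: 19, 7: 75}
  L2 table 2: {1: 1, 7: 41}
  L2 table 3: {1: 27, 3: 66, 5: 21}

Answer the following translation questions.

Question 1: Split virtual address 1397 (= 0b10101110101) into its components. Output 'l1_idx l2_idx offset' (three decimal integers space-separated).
Answer: 5 3 21

Derivation:
vaddr = 1397 = 0b10101110101
  top 3 bits -> l1_idx = 5
  next 3 bits -> l2_idx = 3
  bottom 5 bits -> offset = 21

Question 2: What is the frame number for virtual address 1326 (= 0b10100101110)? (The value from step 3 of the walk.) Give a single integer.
vaddr = 1326: l1_idx=5, l2_idx=1
L1[5] = 3; L2[3][1] = 27

Answer: 27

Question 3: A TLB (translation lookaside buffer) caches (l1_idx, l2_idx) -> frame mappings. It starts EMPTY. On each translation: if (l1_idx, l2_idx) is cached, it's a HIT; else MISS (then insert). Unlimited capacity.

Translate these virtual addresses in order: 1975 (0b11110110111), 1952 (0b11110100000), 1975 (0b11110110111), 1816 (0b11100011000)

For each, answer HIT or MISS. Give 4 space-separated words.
Answer: MISS HIT HIT MISS

Derivation:
vaddr=1975: (7,5) not in TLB -> MISS, insert
vaddr=1952: (7,5) in TLB -> HIT
vaddr=1975: (7,5) in TLB -> HIT
vaddr=1816: (7,0) not in TLB -> MISS, insert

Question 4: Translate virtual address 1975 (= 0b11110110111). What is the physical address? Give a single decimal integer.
vaddr = 1975 = 0b11110110111
Split: l1_idx=7, l2_idx=5, offset=23
L1[7] = 1
L2[1][5] = 19
paddr = 19 * 32 + 23 = 631

Answer: 631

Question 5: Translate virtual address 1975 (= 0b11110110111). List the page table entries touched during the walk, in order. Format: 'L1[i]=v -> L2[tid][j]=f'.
Answer: L1[7]=1 -> L2[1][5]=19

Derivation:
vaddr = 1975 = 0b11110110111
Split: l1_idx=7, l2_idx=5, offset=23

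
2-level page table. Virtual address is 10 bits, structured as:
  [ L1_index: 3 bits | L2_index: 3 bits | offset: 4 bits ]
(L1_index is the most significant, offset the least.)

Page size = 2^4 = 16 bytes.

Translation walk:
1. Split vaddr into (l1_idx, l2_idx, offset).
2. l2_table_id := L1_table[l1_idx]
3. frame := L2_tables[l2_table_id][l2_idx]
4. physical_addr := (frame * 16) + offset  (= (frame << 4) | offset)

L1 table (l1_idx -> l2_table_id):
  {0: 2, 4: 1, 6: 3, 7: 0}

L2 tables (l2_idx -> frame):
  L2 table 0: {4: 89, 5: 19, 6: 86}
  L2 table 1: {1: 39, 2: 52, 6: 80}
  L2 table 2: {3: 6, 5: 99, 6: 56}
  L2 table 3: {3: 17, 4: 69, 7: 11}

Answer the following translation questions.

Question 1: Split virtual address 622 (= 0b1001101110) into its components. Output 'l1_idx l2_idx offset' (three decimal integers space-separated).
vaddr = 622 = 0b1001101110
  top 3 bits -> l1_idx = 4
  next 3 bits -> l2_idx = 6
  bottom 4 bits -> offset = 14

Answer: 4 6 14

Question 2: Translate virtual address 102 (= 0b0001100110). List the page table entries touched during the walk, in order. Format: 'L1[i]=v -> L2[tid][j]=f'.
Answer: L1[0]=2 -> L2[2][6]=56

Derivation:
vaddr = 102 = 0b0001100110
Split: l1_idx=0, l2_idx=6, offset=6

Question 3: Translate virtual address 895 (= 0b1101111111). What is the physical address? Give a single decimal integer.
Answer: 191

Derivation:
vaddr = 895 = 0b1101111111
Split: l1_idx=6, l2_idx=7, offset=15
L1[6] = 3
L2[3][7] = 11
paddr = 11 * 16 + 15 = 191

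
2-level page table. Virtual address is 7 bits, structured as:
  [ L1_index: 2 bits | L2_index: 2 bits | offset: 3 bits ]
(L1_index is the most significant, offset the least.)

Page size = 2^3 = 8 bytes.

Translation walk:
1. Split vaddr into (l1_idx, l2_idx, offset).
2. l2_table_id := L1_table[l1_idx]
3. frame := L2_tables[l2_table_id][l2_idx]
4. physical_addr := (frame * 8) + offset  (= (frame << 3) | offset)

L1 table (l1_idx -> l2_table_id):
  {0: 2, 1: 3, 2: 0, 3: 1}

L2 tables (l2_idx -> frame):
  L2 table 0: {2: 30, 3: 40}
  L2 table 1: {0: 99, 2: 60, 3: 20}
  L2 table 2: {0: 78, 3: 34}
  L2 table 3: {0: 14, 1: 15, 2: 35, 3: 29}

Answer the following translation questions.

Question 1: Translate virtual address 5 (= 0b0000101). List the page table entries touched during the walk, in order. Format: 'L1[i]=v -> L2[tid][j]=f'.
Answer: L1[0]=2 -> L2[2][0]=78

Derivation:
vaddr = 5 = 0b0000101
Split: l1_idx=0, l2_idx=0, offset=5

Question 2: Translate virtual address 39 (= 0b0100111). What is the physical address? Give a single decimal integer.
Answer: 119

Derivation:
vaddr = 39 = 0b0100111
Split: l1_idx=1, l2_idx=0, offset=7
L1[1] = 3
L2[3][0] = 14
paddr = 14 * 8 + 7 = 119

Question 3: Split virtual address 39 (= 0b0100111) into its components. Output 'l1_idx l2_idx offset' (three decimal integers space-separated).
Answer: 1 0 7

Derivation:
vaddr = 39 = 0b0100111
  top 2 bits -> l1_idx = 1
  next 2 bits -> l2_idx = 0
  bottom 3 bits -> offset = 7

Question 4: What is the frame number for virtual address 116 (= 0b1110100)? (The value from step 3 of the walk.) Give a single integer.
Answer: 60

Derivation:
vaddr = 116: l1_idx=3, l2_idx=2
L1[3] = 1; L2[1][2] = 60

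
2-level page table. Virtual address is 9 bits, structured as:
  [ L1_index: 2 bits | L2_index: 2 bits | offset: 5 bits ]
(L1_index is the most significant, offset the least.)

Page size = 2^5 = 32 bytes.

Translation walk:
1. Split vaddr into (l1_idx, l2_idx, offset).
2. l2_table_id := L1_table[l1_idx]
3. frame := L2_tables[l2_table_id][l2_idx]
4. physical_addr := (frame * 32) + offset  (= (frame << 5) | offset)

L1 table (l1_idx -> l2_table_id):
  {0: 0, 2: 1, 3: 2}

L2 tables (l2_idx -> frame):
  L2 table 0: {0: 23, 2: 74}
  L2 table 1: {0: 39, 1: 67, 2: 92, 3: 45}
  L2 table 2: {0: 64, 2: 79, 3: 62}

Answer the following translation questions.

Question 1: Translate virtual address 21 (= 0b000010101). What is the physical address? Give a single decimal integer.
Answer: 757

Derivation:
vaddr = 21 = 0b000010101
Split: l1_idx=0, l2_idx=0, offset=21
L1[0] = 0
L2[0][0] = 23
paddr = 23 * 32 + 21 = 757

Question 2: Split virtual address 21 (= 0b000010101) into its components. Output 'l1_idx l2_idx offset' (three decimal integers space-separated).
vaddr = 21 = 0b000010101
  top 2 bits -> l1_idx = 0
  next 2 bits -> l2_idx = 0
  bottom 5 bits -> offset = 21

Answer: 0 0 21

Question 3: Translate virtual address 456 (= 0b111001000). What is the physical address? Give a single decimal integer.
Answer: 2536

Derivation:
vaddr = 456 = 0b111001000
Split: l1_idx=3, l2_idx=2, offset=8
L1[3] = 2
L2[2][2] = 79
paddr = 79 * 32 + 8 = 2536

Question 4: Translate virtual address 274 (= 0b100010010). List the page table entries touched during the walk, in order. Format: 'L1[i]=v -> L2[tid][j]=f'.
vaddr = 274 = 0b100010010
Split: l1_idx=2, l2_idx=0, offset=18

Answer: L1[2]=1 -> L2[1][0]=39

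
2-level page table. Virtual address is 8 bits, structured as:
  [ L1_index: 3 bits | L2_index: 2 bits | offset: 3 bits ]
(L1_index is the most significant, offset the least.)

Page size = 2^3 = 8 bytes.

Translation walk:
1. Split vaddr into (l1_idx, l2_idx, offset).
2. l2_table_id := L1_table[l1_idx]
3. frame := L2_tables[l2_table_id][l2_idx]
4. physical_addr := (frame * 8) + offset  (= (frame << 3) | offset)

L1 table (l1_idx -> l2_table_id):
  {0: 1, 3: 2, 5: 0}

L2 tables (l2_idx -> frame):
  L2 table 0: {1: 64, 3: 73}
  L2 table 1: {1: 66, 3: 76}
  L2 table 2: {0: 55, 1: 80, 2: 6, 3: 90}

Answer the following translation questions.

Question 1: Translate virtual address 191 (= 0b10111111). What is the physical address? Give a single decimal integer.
vaddr = 191 = 0b10111111
Split: l1_idx=5, l2_idx=3, offset=7
L1[5] = 0
L2[0][3] = 73
paddr = 73 * 8 + 7 = 591

Answer: 591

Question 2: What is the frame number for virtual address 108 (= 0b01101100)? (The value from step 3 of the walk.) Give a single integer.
vaddr = 108: l1_idx=3, l2_idx=1
L1[3] = 2; L2[2][1] = 80

Answer: 80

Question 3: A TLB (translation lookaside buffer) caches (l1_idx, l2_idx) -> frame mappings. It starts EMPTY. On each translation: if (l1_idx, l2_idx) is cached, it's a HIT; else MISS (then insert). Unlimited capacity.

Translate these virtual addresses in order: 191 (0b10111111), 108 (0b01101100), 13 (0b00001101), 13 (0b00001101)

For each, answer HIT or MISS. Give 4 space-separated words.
Answer: MISS MISS MISS HIT

Derivation:
vaddr=191: (5,3) not in TLB -> MISS, insert
vaddr=108: (3,1) not in TLB -> MISS, insert
vaddr=13: (0,1) not in TLB -> MISS, insert
vaddr=13: (0,1) in TLB -> HIT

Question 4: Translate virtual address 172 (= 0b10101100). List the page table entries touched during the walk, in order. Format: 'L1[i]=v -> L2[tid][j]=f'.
Answer: L1[5]=0 -> L2[0][1]=64

Derivation:
vaddr = 172 = 0b10101100
Split: l1_idx=5, l2_idx=1, offset=4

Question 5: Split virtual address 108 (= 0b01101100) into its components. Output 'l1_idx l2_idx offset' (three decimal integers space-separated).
Answer: 3 1 4

Derivation:
vaddr = 108 = 0b01101100
  top 3 bits -> l1_idx = 3
  next 2 bits -> l2_idx = 1
  bottom 3 bits -> offset = 4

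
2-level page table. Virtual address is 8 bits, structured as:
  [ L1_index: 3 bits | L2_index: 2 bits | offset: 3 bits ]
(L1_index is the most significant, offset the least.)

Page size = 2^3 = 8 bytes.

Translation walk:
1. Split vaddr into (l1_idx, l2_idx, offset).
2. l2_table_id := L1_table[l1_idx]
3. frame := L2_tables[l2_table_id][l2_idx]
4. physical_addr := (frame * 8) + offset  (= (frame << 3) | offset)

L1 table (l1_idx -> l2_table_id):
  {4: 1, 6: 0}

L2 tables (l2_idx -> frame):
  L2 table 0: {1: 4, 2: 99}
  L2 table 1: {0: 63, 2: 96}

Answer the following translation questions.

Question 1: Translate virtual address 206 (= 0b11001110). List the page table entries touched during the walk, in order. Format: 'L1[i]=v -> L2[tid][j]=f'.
Answer: L1[6]=0 -> L2[0][1]=4

Derivation:
vaddr = 206 = 0b11001110
Split: l1_idx=6, l2_idx=1, offset=6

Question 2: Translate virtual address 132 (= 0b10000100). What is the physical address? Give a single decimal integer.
vaddr = 132 = 0b10000100
Split: l1_idx=4, l2_idx=0, offset=4
L1[4] = 1
L2[1][0] = 63
paddr = 63 * 8 + 4 = 508

Answer: 508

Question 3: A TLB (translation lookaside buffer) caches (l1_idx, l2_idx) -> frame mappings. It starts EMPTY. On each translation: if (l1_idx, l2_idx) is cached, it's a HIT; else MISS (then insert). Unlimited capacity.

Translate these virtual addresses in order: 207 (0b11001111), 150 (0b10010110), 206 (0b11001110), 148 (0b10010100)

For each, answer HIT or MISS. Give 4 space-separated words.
Answer: MISS MISS HIT HIT

Derivation:
vaddr=207: (6,1) not in TLB -> MISS, insert
vaddr=150: (4,2) not in TLB -> MISS, insert
vaddr=206: (6,1) in TLB -> HIT
vaddr=148: (4,2) in TLB -> HIT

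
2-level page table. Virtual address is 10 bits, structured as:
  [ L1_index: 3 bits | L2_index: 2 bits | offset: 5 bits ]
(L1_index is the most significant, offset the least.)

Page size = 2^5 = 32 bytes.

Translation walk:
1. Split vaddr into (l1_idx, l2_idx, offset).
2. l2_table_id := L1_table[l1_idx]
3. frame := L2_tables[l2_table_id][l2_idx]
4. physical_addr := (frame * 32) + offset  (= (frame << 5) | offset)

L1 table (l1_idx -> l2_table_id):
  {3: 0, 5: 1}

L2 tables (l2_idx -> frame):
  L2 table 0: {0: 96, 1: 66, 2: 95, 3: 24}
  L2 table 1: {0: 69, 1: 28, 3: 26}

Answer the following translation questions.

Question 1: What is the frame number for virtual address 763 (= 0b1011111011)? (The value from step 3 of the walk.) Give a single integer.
Answer: 26

Derivation:
vaddr = 763: l1_idx=5, l2_idx=3
L1[5] = 1; L2[1][3] = 26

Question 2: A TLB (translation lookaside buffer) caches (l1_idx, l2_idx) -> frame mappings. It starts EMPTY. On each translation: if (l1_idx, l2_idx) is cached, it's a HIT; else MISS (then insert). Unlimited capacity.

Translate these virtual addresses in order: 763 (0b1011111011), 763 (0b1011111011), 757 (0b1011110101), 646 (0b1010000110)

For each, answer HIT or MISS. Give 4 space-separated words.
Answer: MISS HIT HIT MISS

Derivation:
vaddr=763: (5,3) not in TLB -> MISS, insert
vaddr=763: (5,3) in TLB -> HIT
vaddr=757: (5,3) in TLB -> HIT
vaddr=646: (5,0) not in TLB -> MISS, insert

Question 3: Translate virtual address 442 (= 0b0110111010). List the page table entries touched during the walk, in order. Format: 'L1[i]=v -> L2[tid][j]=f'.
vaddr = 442 = 0b0110111010
Split: l1_idx=3, l2_idx=1, offset=26

Answer: L1[3]=0 -> L2[0][1]=66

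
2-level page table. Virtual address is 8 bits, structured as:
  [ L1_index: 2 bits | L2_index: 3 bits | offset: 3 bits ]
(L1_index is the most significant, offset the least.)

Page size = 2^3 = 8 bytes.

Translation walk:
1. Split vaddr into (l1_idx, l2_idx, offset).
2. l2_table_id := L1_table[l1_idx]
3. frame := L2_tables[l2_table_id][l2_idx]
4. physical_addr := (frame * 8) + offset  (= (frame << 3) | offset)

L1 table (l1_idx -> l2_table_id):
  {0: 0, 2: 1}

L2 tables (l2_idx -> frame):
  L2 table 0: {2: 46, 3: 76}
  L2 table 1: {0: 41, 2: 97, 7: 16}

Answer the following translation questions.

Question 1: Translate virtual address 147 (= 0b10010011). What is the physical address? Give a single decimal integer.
vaddr = 147 = 0b10010011
Split: l1_idx=2, l2_idx=2, offset=3
L1[2] = 1
L2[1][2] = 97
paddr = 97 * 8 + 3 = 779

Answer: 779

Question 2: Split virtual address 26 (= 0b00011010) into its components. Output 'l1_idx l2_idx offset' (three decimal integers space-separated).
vaddr = 26 = 0b00011010
  top 2 bits -> l1_idx = 0
  next 3 bits -> l2_idx = 3
  bottom 3 bits -> offset = 2

Answer: 0 3 2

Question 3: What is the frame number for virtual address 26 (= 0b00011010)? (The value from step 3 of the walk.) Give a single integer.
vaddr = 26: l1_idx=0, l2_idx=3
L1[0] = 0; L2[0][3] = 76

Answer: 76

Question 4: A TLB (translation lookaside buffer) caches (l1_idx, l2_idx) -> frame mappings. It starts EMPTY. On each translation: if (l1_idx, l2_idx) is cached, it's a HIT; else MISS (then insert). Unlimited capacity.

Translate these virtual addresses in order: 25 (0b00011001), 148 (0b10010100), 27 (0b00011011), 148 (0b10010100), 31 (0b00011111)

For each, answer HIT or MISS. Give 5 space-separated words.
vaddr=25: (0,3) not in TLB -> MISS, insert
vaddr=148: (2,2) not in TLB -> MISS, insert
vaddr=27: (0,3) in TLB -> HIT
vaddr=148: (2,2) in TLB -> HIT
vaddr=31: (0,3) in TLB -> HIT

Answer: MISS MISS HIT HIT HIT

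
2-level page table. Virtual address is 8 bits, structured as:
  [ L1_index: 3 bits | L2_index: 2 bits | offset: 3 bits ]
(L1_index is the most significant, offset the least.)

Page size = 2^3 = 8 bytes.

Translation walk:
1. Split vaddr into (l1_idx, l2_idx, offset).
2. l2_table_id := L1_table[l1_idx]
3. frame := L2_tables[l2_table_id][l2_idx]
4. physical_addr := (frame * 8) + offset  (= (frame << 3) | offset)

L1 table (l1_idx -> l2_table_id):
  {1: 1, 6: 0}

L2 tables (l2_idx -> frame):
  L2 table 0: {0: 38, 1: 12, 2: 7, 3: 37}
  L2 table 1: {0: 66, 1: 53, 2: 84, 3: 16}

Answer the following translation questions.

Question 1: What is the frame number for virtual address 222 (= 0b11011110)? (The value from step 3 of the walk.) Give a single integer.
Answer: 37

Derivation:
vaddr = 222: l1_idx=6, l2_idx=3
L1[6] = 0; L2[0][3] = 37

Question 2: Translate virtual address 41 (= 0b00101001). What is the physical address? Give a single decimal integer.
vaddr = 41 = 0b00101001
Split: l1_idx=1, l2_idx=1, offset=1
L1[1] = 1
L2[1][1] = 53
paddr = 53 * 8 + 1 = 425

Answer: 425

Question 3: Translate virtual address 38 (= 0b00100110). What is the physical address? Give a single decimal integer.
vaddr = 38 = 0b00100110
Split: l1_idx=1, l2_idx=0, offset=6
L1[1] = 1
L2[1][0] = 66
paddr = 66 * 8 + 6 = 534

Answer: 534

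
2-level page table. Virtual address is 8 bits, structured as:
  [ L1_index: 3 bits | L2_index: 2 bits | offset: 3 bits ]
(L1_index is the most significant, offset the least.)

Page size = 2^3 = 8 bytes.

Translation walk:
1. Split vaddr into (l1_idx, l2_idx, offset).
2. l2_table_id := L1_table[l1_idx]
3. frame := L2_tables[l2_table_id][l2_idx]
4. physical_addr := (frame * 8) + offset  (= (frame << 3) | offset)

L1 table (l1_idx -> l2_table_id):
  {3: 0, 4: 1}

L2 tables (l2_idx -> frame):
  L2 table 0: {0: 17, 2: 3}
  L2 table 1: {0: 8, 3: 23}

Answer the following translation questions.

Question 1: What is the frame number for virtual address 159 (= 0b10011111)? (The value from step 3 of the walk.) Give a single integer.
vaddr = 159: l1_idx=4, l2_idx=3
L1[4] = 1; L2[1][3] = 23

Answer: 23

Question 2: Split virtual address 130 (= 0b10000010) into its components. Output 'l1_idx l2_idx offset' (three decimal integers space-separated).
Answer: 4 0 2

Derivation:
vaddr = 130 = 0b10000010
  top 3 bits -> l1_idx = 4
  next 2 bits -> l2_idx = 0
  bottom 3 bits -> offset = 2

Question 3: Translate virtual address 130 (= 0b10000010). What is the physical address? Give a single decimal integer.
vaddr = 130 = 0b10000010
Split: l1_idx=4, l2_idx=0, offset=2
L1[4] = 1
L2[1][0] = 8
paddr = 8 * 8 + 2 = 66

Answer: 66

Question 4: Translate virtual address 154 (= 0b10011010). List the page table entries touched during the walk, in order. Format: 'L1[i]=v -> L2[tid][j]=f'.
vaddr = 154 = 0b10011010
Split: l1_idx=4, l2_idx=3, offset=2

Answer: L1[4]=1 -> L2[1][3]=23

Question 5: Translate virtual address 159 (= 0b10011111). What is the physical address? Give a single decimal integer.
vaddr = 159 = 0b10011111
Split: l1_idx=4, l2_idx=3, offset=7
L1[4] = 1
L2[1][3] = 23
paddr = 23 * 8 + 7 = 191

Answer: 191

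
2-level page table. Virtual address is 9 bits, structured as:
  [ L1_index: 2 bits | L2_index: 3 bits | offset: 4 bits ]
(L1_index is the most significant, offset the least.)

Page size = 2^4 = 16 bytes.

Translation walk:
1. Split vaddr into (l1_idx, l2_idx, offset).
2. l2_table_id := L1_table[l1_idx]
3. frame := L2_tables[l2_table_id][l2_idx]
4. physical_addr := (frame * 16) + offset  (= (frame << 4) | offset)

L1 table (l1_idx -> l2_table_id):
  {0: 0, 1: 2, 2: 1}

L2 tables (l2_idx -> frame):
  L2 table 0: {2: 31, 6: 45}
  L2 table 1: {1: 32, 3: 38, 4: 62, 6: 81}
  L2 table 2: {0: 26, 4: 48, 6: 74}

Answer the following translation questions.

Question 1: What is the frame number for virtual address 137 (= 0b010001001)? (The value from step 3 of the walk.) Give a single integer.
Answer: 26

Derivation:
vaddr = 137: l1_idx=1, l2_idx=0
L1[1] = 2; L2[2][0] = 26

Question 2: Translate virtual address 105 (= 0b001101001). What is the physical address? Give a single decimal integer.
vaddr = 105 = 0b001101001
Split: l1_idx=0, l2_idx=6, offset=9
L1[0] = 0
L2[0][6] = 45
paddr = 45 * 16 + 9 = 729

Answer: 729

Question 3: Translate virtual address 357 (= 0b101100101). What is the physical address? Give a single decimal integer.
Answer: 1301

Derivation:
vaddr = 357 = 0b101100101
Split: l1_idx=2, l2_idx=6, offset=5
L1[2] = 1
L2[1][6] = 81
paddr = 81 * 16 + 5 = 1301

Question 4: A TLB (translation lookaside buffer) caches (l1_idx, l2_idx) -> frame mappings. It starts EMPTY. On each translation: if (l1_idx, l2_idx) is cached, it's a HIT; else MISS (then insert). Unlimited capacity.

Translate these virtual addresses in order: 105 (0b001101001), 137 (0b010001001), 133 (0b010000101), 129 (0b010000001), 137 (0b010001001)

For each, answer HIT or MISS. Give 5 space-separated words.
Answer: MISS MISS HIT HIT HIT

Derivation:
vaddr=105: (0,6) not in TLB -> MISS, insert
vaddr=137: (1,0) not in TLB -> MISS, insert
vaddr=133: (1,0) in TLB -> HIT
vaddr=129: (1,0) in TLB -> HIT
vaddr=137: (1,0) in TLB -> HIT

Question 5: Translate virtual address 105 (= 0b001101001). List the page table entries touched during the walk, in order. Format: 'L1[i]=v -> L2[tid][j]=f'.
Answer: L1[0]=0 -> L2[0][6]=45

Derivation:
vaddr = 105 = 0b001101001
Split: l1_idx=0, l2_idx=6, offset=9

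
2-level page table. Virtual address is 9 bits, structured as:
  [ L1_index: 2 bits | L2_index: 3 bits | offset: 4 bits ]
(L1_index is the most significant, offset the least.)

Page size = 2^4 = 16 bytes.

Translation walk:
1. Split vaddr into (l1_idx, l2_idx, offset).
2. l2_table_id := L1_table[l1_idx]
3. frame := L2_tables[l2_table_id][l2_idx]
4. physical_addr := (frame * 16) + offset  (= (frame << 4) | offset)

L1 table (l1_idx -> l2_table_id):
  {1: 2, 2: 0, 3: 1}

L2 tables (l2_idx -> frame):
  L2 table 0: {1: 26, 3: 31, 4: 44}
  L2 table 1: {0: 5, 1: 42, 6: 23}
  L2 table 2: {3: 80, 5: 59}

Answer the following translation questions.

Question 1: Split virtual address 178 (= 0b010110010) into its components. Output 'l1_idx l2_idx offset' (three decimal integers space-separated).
vaddr = 178 = 0b010110010
  top 2 bits -> l1_idx = 1
  next 3 bits -> l2_idx = 3
  bottom 4 bits -> offset = 2

Answer: 1 3 2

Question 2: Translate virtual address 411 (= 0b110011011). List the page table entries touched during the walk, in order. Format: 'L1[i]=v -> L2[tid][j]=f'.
vaddr = 411 = 0b110011011
Split: l1_idx=3, l2_idx=1, offset=11

Answer: L1[3]=1 -> L2[1][1]=42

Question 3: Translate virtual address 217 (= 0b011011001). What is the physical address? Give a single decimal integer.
Answer: 953

Derivation:
vaddr = 217 = 0b011011001
Split: l1_idx=1, l2_idx=5, offset=9
L1[1] = 2
L2[2][5] = 59
paddr = 59 * 16 + 9 = 953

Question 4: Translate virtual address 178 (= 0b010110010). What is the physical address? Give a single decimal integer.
vaddr = 178 = 0b010110010
Split: l1_idx=1, l2_idx=3, offset=2
L1[1] = 2
L2[2][3] = 80
paddr = 80 * 16 + 2 = 1282

Answer: 1282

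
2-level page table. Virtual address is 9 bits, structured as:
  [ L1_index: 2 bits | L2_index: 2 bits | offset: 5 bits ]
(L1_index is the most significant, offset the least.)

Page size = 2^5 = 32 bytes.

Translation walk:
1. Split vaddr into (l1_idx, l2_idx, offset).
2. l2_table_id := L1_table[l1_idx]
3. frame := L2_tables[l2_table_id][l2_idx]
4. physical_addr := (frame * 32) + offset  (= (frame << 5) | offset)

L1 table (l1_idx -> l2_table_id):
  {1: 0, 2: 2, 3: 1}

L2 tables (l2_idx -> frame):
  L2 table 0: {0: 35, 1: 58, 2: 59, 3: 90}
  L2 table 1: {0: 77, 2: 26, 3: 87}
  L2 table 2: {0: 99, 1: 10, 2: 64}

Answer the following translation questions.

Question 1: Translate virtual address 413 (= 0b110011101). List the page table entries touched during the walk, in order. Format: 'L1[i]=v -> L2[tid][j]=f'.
vaddr = 413 = 0b110011101
Split: l1_idx=3, l2_idx=0, offset=29

Answer: L1[3]=1 -> L2[1][0]=77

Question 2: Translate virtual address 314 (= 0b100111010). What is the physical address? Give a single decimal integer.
Answer: 346

Derivation:
vaddr = 314 = 0b100111010
Split: l1_idx=2, l2_idx=1, offset=26
L1[2] = 2
L2[2][1] = 10
paddr = 10 * 32 + 26 = 346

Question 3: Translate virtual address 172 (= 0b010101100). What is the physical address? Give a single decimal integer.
Answer: 1868

Derivation:
vaddr = 172 = 0b010101100
Split: l1_idx=1, l2_idx=1, offset=12
L1[1] = 0
L2[0][1] = 58
paddr = 58 * 32 + 12 = 1868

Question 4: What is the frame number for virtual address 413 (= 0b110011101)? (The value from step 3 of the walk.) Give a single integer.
Answer: 77

Derivation:
vaddr = 413: l1_idx=3, l2_idx=0
L1[3] = 1; L2[1][0] = 77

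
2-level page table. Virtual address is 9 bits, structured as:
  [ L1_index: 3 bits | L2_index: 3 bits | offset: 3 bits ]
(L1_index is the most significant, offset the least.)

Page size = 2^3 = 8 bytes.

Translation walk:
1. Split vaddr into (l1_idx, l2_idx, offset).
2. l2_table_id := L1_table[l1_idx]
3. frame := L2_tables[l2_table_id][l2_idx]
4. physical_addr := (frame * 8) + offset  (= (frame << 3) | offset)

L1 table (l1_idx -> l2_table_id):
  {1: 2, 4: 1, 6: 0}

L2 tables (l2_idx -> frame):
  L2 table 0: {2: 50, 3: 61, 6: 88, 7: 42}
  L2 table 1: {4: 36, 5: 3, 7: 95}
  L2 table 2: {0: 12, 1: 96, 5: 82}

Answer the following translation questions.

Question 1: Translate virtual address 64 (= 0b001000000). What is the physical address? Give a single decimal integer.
vaddr = 64 = 0b001000000
Split: l1_idx=1, l2_idx=0, offset=0
L1[1] = 2
L2[2][0] = 12
paddr = 12 * 8 + 0 = 96

Answer: 96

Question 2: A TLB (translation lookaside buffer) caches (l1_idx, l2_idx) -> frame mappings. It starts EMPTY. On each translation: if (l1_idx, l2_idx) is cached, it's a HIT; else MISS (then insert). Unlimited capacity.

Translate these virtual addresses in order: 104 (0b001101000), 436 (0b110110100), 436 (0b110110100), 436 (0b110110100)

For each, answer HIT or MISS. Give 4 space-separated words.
vaddr=104: (1,5) not in TLB -> MISS, insert
vaddr=436: (6,6) not in TLB -> MISS, insert
vaddr=436: (6,6) in TLB -> HIT
vaddr=436: (6,6) in TLB -> HIT

Answer: MISS MISS HIT HIT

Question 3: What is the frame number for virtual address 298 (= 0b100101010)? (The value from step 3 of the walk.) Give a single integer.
vaddr = 298: l1_idx=4, l2_idx=5
L1[4] = 1; L2[1][5] = 3

Answer: 3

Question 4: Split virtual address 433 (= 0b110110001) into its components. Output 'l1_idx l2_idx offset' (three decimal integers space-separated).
vaddr = 433 = 0b110110001
  top 3 bits -> l1_idx = 6
  next 3 bits -> l2_idx = 6
  bottom 3 bits -> offset = 1

Answer: 6 6 1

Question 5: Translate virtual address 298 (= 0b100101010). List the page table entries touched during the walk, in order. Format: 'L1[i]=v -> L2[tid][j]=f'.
Answer: L1[4]=1 -> L2[1][5]=3

Derivation:
vaddr = 298 = 0b100101010
Split: l1_idx=4, l2_idx=5, offset=2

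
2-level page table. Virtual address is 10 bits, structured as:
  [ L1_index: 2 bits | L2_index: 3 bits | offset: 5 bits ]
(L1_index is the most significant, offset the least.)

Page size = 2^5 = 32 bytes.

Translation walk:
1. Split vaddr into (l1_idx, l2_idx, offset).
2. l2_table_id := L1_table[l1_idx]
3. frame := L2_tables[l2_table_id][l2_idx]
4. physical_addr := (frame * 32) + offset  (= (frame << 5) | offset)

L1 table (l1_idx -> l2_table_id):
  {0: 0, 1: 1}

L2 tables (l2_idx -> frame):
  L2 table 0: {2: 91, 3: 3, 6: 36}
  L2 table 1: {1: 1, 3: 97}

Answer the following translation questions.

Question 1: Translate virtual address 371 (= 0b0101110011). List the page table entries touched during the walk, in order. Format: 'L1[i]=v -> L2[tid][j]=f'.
Answer: L1[1]=1 -> L2[1][3]=97

Derivation:
vaddr = 371 = 0b0101110011
Split: l1_idx=1, l2_idx=3, offset=19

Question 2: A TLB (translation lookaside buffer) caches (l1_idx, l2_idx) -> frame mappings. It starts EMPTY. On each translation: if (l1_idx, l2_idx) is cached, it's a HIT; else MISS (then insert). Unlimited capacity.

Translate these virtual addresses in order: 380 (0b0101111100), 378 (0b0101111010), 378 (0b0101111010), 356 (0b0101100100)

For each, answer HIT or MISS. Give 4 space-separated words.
vaddr=380: (1,3) not in TLB -> MISS, insert
vaddr=378: (1,3) in TLB -> HIT
vaddr=378: (1,3) in TLB -> HIT
vaddr=356: (1,3) in TLB -> HIT

Answer: MISS HIT HIT HIT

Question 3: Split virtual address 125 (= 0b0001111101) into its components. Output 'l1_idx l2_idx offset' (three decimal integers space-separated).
vaddr = 125 = 0b0001111101
  top 2 bits -> l1_idx = 0
  next 3 bits -> l2_idx = 3
  bottom 5 bits -> offset = 29

Answer: 0 3 29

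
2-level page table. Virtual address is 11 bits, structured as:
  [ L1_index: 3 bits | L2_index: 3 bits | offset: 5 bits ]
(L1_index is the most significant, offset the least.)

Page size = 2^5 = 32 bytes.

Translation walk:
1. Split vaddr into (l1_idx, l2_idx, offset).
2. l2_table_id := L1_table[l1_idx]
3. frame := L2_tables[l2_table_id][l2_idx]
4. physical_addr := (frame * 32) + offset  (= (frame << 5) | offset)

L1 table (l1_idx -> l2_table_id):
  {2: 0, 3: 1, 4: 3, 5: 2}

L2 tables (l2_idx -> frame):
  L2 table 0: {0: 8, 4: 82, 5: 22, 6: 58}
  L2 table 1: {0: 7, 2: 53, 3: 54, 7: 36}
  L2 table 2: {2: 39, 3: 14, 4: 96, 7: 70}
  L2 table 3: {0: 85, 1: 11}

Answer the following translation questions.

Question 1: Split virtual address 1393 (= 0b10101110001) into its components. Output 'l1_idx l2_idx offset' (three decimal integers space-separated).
Answer: 5 3 17

Derivation:
vaddr = 1393 = 0b10101110001
  top 3 bits -> l1_idx = 5
  next 3 bits -> l2_idx = 3
  bottom 5 bits -> offset = 17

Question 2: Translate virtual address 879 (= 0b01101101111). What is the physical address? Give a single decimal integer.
vaddr = 879 = 0b01101101111
Split: l1_idx=3, l2_idx=3, offset=15
L1[3] = 1
L2[1][3] = 54
paddr = 54 * 32 + 15 = 1743

Answer: 1743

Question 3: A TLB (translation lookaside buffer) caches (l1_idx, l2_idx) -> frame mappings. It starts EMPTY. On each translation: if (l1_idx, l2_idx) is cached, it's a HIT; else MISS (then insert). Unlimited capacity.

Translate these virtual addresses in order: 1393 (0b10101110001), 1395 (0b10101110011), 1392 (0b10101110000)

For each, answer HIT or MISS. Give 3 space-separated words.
vaddr=1393: (5,3) not in TLB -> MISS, insert
vaddr=1395: (5,3) in TLB -> HIT
vaddr=1392: (5,3) in TLB -> HIT

Answer: MISS HIT HIT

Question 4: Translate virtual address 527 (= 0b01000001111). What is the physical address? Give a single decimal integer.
vaddr = 527 = 0b01000001111
Split: l1_idx=2, l2_idx=0, offset=15
L1[2] = 0
L2[0][0] = 8
paddr = 8 * 32 + 15 = 271

Answer: 271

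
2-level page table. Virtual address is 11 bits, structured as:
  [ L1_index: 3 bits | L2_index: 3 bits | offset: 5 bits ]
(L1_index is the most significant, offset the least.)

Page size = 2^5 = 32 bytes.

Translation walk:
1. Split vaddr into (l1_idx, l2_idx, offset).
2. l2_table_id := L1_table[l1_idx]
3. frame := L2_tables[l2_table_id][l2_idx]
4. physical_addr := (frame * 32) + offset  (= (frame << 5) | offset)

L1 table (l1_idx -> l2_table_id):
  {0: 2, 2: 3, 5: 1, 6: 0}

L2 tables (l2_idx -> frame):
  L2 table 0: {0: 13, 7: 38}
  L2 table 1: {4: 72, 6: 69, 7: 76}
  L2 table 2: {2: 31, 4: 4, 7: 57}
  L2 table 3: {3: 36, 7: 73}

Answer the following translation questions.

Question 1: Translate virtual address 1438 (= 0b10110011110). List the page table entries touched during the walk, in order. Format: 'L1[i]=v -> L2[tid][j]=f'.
vaddr = 1438 = 0b10110011110
Split: l1_idx=5, l2_idx=4, offset=30

Answer: L1[5]=1 -> L2[1][4]=72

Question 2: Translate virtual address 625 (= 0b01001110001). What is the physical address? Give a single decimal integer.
Answer: 1169

Derivation:
vaddr = 625 = 0b01001110001
Split: l1_idx=2, l2_idx=3, offset=17
L1[2] = 3
L2[3][3] = 36
paddr = 36 * 32 + 17 = 1169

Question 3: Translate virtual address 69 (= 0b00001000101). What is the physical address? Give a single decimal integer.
Answer: 997

Derivation:
vaddr = 69 = 0b00001000101
Split: l1_idx=0, l2_idx=2, offset=5
L1[0] = 2
L2[2][2] = 31
paddr = 31 * 32 + 5 = 997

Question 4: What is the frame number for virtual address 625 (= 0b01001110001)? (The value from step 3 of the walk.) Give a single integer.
Answer: 36

Derivation:
vaddr = 625: l1_idx=2, l2_idx=3
L1[2] = 3; L2[3][3] = 36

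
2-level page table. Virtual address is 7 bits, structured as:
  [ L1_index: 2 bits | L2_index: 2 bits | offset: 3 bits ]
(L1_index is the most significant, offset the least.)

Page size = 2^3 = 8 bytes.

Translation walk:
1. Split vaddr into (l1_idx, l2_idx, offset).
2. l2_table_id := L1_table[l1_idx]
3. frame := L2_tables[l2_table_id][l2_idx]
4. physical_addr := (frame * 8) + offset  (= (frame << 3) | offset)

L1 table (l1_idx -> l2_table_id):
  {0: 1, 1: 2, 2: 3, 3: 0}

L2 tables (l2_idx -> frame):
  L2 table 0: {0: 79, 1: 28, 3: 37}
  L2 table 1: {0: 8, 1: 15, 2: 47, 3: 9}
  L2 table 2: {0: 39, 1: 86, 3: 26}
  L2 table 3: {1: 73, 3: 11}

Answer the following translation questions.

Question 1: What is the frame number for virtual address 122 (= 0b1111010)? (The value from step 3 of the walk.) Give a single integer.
vaddr = 122: l1_idx=3, l2_idx=3
L1[3] = 0; L2[0][3] = 37

Answer: 37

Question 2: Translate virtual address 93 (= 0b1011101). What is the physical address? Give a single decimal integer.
Answer: 93

Derivation:
vaddr = 93 = 0b1011101
Split: l1_idx=2, l2_idx=3, offset=5
L1[2] = 3
L2[3][3] = 11
paddr = 11 * 8 + 5 = 93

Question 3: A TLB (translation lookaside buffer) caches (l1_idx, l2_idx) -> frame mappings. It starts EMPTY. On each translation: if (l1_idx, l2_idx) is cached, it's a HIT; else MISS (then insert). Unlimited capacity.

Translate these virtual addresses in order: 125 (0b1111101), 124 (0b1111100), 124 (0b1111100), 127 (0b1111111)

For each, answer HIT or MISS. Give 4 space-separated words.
vaddr=125: (3,3) not in TLB -> MISS, insert
vaddr=124: (3,3) in TLB -> HIT
vaddr=124: (3,3) in TLB -> HIT
vaddr=127: (3,3) in TLB -> HIT

Answer: MISS HIT HIT HIT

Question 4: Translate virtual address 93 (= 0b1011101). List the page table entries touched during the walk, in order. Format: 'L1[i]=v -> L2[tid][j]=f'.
vaddr = 93 = 0b1011101
Split: l1_idx=2, l2_idx=3, offset=5

Answer: L1[2]=3 -> L2[3][3]=11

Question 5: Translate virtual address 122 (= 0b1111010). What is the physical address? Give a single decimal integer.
vaddr = 122 = 0b1111010
Split: l1_idx=3, l2_idx=3, offset=2
L1[3] = 0
L2[0][3] = 37
paddr = 37 * 8 + 2 = 298

Answer: 298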